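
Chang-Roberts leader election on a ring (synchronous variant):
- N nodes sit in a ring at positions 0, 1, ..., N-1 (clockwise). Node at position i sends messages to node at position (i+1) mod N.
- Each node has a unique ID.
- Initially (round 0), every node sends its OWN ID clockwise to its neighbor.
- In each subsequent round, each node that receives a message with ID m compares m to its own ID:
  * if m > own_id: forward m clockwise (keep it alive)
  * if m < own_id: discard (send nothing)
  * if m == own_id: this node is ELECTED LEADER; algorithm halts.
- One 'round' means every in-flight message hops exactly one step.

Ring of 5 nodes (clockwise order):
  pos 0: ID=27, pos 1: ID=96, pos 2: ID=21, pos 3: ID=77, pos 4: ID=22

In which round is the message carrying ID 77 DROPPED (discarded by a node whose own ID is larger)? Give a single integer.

Answer: 3

Derivation:
Round 1: pos1(id96) recv 27: drop; pos2(id21) recv 96: fwd; pos3(id77) recv 21: drop; pos4(id22) recv 77: fwd; pos0(id27) recv 22: drop
Round 2: pos3(id77) recv 96: fwd; pos0(id27) recv 77: fwd
Round 3: pos4(id22) recv 96: fwd; pos1(id96) recv 77: drop
Round 4: pos0(id27) recv 96: fwd
Round 5: pos1(id96) recv 96: ELECTED
Message ID 77 originates at pos 3; dropped at pos 1 in round 3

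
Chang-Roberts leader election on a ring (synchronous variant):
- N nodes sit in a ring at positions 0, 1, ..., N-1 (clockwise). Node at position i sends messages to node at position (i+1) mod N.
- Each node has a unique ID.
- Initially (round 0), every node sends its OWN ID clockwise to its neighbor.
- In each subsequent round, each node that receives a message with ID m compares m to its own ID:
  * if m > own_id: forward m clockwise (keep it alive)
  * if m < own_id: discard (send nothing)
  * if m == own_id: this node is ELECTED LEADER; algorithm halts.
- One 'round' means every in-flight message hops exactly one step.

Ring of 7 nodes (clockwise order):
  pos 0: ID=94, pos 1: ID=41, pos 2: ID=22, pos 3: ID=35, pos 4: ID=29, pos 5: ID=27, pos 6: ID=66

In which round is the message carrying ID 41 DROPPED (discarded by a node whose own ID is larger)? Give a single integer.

Round 1: pos1(id41) recv 94: fwd; pos2(id22) recv 41: fwd; pos3(id35) recv 22: drop; pos4(id29) recv 35: fwd; pos5(id27) recv 29: fwd; pos6(id66) recv 27: drop; pos0(id94) recv 66: drop
Round 2: pos2(id22) recv 94: fwd; pos3(id35) recv 41: fwd; pos5(id27) recv 35: fwd; pos6(id66) recv 29: drop
Round 3: pos3(id35) recv 94: fwd; pos4(id29) recv 41: fwd; pos6(id66) recv 35: drop
Round 4: pos4(id29) recv 94: fwd; pos5(id27) recv 41: fwd
Round 5: pos5(id27) recv 94: fwd; pos6(id66) recv 41: drop
Round 6: pos6(id66) recv 94: fwd
Round 7: pos0(id94) recv 94: ELECTED
Message ID 41 originates at pos 1; dropped at pos 6 in round 5

Answer: 5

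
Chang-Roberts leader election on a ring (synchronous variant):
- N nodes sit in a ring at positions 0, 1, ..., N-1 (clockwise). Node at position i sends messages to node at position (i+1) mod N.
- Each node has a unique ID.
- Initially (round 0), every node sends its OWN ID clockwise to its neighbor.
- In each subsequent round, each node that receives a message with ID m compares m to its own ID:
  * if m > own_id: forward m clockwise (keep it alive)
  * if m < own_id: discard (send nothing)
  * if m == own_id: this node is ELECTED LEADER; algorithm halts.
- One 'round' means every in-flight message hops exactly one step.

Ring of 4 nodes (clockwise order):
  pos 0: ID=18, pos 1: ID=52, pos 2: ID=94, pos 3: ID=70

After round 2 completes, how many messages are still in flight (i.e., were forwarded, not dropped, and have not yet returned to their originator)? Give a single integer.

Answer: 2

Derivation:
Round 1: pos1(id52) recv 18: drop; pos2(id94) recv 52: drop; pos3(id70) recv 94: fwd; pos0(id18) recv 70: fwd
Round 2: pos0(id18) recv 94: fwd; pos1(id52) recv 70: fwd
After round 2: 2 messages still in flight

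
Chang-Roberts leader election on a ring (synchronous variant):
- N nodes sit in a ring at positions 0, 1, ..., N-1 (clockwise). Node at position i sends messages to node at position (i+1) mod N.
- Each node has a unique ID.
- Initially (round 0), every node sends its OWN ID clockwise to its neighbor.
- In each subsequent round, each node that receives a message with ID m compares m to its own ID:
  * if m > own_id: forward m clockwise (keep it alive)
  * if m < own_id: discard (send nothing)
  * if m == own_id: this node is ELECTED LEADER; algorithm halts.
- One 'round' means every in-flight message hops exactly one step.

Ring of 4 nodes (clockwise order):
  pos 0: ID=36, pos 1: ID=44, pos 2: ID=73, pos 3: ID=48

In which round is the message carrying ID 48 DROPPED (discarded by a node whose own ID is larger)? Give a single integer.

Answer: 3

Derivation:
Round 1: pos1(id44) recv 36: drop; pos2(id73) recv 44: drop; pos3(id48) recv 73: fwd; pos0(id36) recv 48: fwd
Round 2: pos0(id36) recv 73: fwd; pos1(id44) recv 48: fwd
Round 3: pos1(id44) recv 73: fwd; pos2(id73) recv 48: drop
Round 4: pos2(id73) recv 73: ELECTED
Message ID 48 originates at pos 3; dropped at pos 2 in round 3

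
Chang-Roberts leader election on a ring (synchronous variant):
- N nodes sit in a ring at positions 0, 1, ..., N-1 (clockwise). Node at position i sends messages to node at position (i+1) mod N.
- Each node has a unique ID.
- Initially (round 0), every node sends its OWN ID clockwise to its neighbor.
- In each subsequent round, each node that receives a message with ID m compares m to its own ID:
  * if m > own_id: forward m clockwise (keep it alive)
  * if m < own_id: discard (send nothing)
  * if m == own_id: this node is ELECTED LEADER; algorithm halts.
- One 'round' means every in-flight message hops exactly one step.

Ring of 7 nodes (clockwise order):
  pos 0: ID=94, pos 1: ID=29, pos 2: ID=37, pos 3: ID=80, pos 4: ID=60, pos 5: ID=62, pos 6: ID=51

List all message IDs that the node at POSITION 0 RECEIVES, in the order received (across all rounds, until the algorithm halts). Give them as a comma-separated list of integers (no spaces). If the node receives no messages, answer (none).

Answer: 51,62,80,94

Derivation:
Round 1: pos1(id29) recv 94: fwd; pos2(id37) recv 29: drop; pos3(id80) recv 37: drop; pos4(id60) recv 80: fwd; pos5(id62) recv 60: drop; pos6(id51) recv 62: fwd; pos0(id94) recv 51: drop
Round 2: pos2(id37) recv 94: fwd; pos5(id62) recv 80: fwd; pos0(id94) recv 62: drop
Round 3: pos3(id80) recv 94: fwd; pos6(id51) recv 80: fwd
Round 4: pos4(id60) recv 94: fwd; pos0(id94) recv 80: drop
Round 5: pos5(id62) recv 94: fwd
Round 6: pos6(id51) recv 94: fwd
Round 7: pos0(id94) recv 94: ELECTED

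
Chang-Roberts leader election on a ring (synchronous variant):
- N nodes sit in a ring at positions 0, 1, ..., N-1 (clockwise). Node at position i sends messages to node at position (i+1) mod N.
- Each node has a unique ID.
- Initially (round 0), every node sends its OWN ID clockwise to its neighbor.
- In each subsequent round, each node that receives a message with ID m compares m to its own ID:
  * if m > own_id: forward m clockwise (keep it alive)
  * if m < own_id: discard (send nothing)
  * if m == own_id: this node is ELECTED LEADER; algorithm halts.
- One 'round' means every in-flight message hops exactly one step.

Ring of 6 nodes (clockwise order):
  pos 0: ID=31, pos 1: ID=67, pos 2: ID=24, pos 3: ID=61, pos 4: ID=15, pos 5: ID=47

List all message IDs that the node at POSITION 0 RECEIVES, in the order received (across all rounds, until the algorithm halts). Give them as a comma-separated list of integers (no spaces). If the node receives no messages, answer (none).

Answer: 47,61,67

Derivation:
Round 1: pos1(id67) recv 31: drop; pos2(id24) recv 67: fwd; pos3(id61) recv 24: drop; pos4(id15) recv 61: fwd; pos5(id47) recv 15: drop; pos0(id31) recv 47: fwd
Round 2: pos3(id61) recv 67: fwd; pos5(id47) recv 61: fwd; pos1(id67) recv 47: drop
Round 3: pos4(id15) recv 67: fwd; pos0(id31) recv 61: fwd
Round 4: pos5(id47) recv 67: fwd; pos1(id67) recv 61: drop
Round 5: pos0(id31) recv 67: fwd
Round 6: pos1(id67) recv 67: ELECTED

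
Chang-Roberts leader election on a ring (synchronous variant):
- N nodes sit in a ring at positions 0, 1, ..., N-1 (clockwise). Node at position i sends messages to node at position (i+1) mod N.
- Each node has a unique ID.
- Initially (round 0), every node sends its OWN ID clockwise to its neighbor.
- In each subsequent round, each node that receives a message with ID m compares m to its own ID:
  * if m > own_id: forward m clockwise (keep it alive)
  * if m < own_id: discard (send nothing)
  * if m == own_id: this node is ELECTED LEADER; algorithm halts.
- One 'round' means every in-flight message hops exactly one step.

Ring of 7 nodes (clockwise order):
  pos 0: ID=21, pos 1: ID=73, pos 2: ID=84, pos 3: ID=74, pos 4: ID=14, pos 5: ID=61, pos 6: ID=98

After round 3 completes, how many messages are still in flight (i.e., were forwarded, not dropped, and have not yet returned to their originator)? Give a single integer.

Round 1: pos1(id73) recv 21: drop; pos2(id84) recv 73: drop; pos3(id74) recv 84: fwd; pos4(id14) recv 74: fwd; pos5(id61) recv 14: drop; pos6(id98) recv 61: drop; pos0(id21) recv 98: fwd
Round 2: pos4(id14) recv 84: fwd; pos5(id61) recv 74: fwd; pos1(id73) recv 98: fwd
Round 3: pos5(id61) recv 84: fwd; pos6(id98) recv 74: drop; pos2(id84) recv 98: fwd
After round 3: 2 messages still in flight

Answer: 2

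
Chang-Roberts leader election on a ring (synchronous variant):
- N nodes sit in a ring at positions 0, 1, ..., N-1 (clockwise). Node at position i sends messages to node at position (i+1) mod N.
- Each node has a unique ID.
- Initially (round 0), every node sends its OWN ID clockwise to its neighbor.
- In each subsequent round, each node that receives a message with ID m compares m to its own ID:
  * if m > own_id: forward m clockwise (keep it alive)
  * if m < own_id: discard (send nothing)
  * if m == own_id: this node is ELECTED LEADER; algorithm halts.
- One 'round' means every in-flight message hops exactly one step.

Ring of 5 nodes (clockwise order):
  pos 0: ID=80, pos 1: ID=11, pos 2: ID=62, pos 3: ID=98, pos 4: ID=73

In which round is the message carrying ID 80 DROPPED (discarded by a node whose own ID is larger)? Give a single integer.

Round 1: pos1(id11) recv 80: fwd; pos2(id62) recv 11: drop; pos3(id98) recv 62: drop; pos4(id73) recv 98: fwd; pos0(id80) recv 73: drop
Round 2: pos2(id62) recv 80: fwd; pos0(id80) recv 98: fwd
Round 3: pos3(id98) recv 80: drop; pos1(id11) recv 98: fwd
Round 4: pos2(id62) recv 98: fwd
Round 5: pos3(id98) recv 98: ELECTED
Message ID 80 originates at pos 0; dropped at pos 3 in round 3

Answer: 3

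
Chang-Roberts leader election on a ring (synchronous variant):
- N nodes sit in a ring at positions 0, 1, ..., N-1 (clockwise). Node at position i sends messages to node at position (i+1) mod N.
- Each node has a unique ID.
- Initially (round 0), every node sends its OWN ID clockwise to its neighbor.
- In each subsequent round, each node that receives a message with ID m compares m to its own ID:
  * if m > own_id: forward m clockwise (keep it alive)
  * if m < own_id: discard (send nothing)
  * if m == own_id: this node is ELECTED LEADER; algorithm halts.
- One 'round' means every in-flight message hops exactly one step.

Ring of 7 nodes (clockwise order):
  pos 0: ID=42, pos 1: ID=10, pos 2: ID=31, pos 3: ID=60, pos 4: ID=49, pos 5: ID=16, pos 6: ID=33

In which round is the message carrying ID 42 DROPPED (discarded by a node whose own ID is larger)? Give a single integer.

Round 1: pos1(id10) recv 42: fwd; pos2(id31) recv 10: drop; pos3(id60) recv 31: drop; pos4(id49) recv 60: fwd; pos5(id16) recv 49: fwd; pos6(id33) recv 16: drop; pos0(id42) recv 33: drop
Round 2: pos2(id31) recv 42: fwd; pos5(id16) recv 60: fwd; pos6(id33) recv 49: fwd
Round 3: pos3(id60) recv 42: drop; pos6(id33) recv 60: fwd; pos0(id42) recv 49: fwd
Round 4: pos0(id42) recv 60: fwd; pos1(id10) recv 49: fwd
Round 5: pos1(id10) recv 60: fwd; pos2(id31) recv 49: fwd
Round 6: pos2(id31) recv 60: fwd; pos3(id60) recv 49: drop
Round 7: pos3(id60) recv 60: ELECTED
Message ID 42 originates at pos 0; dropped at pos 3 in round 3

Answer: 3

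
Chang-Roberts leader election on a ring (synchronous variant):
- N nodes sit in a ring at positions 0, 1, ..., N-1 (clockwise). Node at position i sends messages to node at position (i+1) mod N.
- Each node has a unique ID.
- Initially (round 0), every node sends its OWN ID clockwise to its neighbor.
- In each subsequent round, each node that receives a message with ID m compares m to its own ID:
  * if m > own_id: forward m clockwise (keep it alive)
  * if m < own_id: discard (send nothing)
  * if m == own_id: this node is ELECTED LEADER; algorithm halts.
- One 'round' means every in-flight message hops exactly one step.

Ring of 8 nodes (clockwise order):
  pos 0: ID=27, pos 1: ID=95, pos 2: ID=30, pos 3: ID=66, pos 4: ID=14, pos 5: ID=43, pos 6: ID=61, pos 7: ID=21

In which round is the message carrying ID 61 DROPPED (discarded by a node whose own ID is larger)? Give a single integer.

Answer: 3

Derivation:
Round 1: pos1(id95) recv 27: drop; pos2(id30) recv 95: fwd; pos3(id66) recv 30: drop; pos4(id14) recv 66: fwd; pos5(id43) recv 14: drop; pos6(id61) recv 43: drop; pos7(id21) recv 61: fwd; pos0(id27) recv 21: drop
Round 2: pos3(id66) recv 95: fwd; pos5(id43) recv 66: fwd; pos0(id27) recv 61: fwd
Round 3: pos4(id14) recv 95: fwd; pos6(id61) recv 66: fwd; pos1(id95) recv 61: drop
Round 4: pos5(id43) recv 95: fwd; pos7(id21) recv 66: fwd
Round 5: pos6(id61) recv 95: fwd; pos0(id27) recv 66: fwd
Round 6: pos7(id21) recv 95: fwd; pos1(id95) recv 66: drop
Round 7: pos0(id27) recv 95: fwd
Round 8: pos1(id95) recv 95: ELECTED
Message ID 61 originates at pos 6; dropped at pos 1 in round 3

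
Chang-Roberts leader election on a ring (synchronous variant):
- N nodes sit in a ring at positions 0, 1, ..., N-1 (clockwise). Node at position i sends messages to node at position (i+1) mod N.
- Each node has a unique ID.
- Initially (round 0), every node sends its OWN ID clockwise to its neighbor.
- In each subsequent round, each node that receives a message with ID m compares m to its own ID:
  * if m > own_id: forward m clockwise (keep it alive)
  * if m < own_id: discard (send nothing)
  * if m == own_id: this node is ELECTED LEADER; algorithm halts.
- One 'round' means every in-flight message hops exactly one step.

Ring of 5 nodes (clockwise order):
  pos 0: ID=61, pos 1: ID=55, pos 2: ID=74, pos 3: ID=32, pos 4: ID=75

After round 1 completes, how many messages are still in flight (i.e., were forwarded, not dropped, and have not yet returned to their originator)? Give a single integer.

Answer: 3

Derivation:
Round 1: pos1(id55) recv 61: fwd; pos2(id74) recv 55: drop; pos3(id32) recv 74: fwd; pos4(id75) recv 32: drop; pos0(id61) recv 75: fwd
After round 1: 3 messages still in flight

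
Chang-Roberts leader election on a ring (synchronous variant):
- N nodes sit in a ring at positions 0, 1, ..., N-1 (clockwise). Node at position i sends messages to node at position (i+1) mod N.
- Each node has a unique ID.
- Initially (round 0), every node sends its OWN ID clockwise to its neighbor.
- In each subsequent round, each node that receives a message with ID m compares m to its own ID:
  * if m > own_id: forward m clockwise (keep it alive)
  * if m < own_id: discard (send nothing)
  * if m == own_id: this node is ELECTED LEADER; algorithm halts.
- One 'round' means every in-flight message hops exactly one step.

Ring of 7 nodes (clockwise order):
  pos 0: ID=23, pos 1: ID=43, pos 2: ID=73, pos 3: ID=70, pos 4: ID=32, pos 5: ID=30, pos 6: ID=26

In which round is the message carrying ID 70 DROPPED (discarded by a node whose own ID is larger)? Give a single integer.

Round 1: pos1(id43) recv 23: drop; pos2(id73) recv 43: drop; pos3(id70) recv 73: fwd; pos4(id32) recv 70: fwd; pos5(id30) recv 32: fwd; pos6(id26) recv 30: fwd; pos0(id23) recv 26: fwd
Round 2: pos4(id32) recv 73: fwd; pos5(id30) recv 70: fwd; pos6(id26) recv 32: fwd; pos0(id23) recv 30: fwd; pos1(id43) recv 26: drop
Round 3: pos5(id30) recv 73: fwd; pos6(id26) recv 70: fwd; pos0(id23) recv 32: fwd; pos1(id43) recv 30: drop
Round 4: pos6(id26) recv 73: fwd; pos0(id23) recv 70: fwd; pos1(id43) recv 32: drop
Round 5: pos0(id23) recv 73: fwd; pos1(id43) recv 70: fwd
Round 6: pos1(id43) recv 73: fwd; pos2(id73) recv 70: drop
Round 7: pos2(id73) recv 73: ELECTED
Message ID 70 originates at pos 3; dropped at pos 2 in round 6

Answer: 6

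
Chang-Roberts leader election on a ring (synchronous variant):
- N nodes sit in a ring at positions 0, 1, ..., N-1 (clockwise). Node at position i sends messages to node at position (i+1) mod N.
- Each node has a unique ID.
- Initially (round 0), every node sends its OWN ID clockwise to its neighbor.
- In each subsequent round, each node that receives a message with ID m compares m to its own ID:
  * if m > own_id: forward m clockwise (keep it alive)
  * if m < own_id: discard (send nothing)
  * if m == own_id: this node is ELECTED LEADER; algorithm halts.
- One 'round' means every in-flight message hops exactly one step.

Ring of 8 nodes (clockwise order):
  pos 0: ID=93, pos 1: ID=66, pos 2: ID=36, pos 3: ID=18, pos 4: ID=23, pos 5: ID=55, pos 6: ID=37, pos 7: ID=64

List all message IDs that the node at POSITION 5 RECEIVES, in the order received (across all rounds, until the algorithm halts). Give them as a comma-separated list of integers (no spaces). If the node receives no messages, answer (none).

Round 1: pos1(id66) recv 93: fwd; pos2(id36) recv 66: fwd; pos3(id18) recv 36: fwd; pos4(id23) recv 18: drop; pos5(id55) recv 23: drop; pos6(id37) recv 55: fwd; pos7(id64) recv 37: drop; pos0(id93) recv 64: drop
Round 2: pos2(id36) recv 93: fwd; pos3(id18) recv 66: fwd; pos4(id23) recv 36: fwd; pos7(id64) recv 55: drop
Round 3: pos3(id18) recv 93: fwd; pos4(id23) recv 66: fwd; pos5(id55) recv 36: drop
Round 4: pos4(id23) recv 93: fwd; pos5(id55) recv 66: fwd
Round 5: pos5(id55) recv 93: fwd; pos6(id37) recv 66: fwd
Round 6: pos6(id37) recv 93: fwd; pos7(id64) recv 66: fwd
Round 7: pos7(id64) recv 93: fwd; pos0(id93) recv 66: drop
Round 8: pos0(id93) recv 93: ELECTED

Answer: 23,36,66,93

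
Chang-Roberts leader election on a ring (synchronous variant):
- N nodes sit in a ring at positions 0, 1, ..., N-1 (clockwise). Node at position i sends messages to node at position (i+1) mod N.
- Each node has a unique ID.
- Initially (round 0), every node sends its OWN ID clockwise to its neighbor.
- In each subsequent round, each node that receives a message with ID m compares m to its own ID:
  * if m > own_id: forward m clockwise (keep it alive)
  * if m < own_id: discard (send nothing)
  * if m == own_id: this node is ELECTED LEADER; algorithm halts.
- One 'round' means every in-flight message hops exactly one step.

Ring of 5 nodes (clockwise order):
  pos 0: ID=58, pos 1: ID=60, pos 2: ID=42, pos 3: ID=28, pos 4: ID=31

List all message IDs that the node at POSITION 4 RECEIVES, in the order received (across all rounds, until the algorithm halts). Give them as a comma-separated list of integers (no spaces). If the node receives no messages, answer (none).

Round 1: pos1(id60) recv 58: drop; pos2(id42) recv 60: fwd; pos3(id28) recv 42: fwd; pos4(id31) recv 28: drop; pos0(id58) recv 31: drop
Round 2: pos3(id28) recv 60: fwd; pos4(id31) recv 42: fwd
Round 3: pos4(id31) recv 60: fwd; pos0(id58) recv 42: drop
Round 4: pos0(id58) recv 60: fwd
Round 5: pos1(id60) recv 60: ELECTED

Answer: 28,42,60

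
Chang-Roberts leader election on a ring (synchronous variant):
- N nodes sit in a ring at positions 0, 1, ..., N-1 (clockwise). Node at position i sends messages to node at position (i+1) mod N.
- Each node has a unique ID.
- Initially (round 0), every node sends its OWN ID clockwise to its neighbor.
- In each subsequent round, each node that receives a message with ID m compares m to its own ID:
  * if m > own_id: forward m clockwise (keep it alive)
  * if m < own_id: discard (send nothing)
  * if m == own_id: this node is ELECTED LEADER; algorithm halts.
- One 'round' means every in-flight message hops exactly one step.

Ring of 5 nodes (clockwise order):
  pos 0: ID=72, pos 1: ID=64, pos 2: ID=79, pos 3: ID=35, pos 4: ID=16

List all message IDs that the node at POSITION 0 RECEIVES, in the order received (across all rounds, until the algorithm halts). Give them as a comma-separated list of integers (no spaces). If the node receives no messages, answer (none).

Round 1: pos1(id64) recv 72: fwd; pos2(id79) recv 64: drop; pos3(id35) recv 79: fwd; pos4(id16) recv 35: fwd; pos0(id72) recv 16: drop
Round 2: pos2(id79) recv 72: drop; pos4(id16) recv 79: fwd; pos0(id72) recv 35: drop
Round 3: pos0(id72) recv 79: fwd
Round 4: pos1(id64) recv 79: fwd
Round 5: pos2(id79) recv 79: ELECTED

Answer: 16,35,79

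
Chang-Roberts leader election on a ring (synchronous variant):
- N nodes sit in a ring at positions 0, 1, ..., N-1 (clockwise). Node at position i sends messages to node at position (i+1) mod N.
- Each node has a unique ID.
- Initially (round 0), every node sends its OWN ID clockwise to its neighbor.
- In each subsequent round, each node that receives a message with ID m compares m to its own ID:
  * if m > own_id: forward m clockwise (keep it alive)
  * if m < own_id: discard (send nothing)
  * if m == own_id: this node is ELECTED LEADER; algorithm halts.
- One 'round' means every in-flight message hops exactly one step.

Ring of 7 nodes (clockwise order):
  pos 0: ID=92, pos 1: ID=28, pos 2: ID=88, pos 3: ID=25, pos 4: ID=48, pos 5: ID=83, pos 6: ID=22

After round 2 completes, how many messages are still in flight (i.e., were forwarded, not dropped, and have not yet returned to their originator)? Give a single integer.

Round 1: pos1(id28) recv 92: fwd; pos2(id88) recv 28: drop; pos3(id25) recv 88: fwd; pos4(id48) recv 25: drop; pos5(id83) recv 48: drop; pos6(id22) recv 83: fwd; pos0(id92) recv 22: drop
Round 2: pos2(id88) recv 92: fwd; pos4(id48) recv 88: fwd; pos0(id92) recv 83: drop
After round 2: 2 messages still in flight

Answer: 2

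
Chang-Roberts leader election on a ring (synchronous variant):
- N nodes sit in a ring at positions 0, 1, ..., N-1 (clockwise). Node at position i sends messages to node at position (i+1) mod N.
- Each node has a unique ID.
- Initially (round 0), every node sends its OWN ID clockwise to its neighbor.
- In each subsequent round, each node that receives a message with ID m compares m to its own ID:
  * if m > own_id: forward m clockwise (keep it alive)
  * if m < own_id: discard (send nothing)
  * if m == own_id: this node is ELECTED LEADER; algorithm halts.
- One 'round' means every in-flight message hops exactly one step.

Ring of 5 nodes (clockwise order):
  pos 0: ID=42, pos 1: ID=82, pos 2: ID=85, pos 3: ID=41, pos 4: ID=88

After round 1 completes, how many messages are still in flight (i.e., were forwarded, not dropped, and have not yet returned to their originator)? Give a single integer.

Round 1: pos1(id82) recv 42: drop; pos2(id85) recv 82: drop; pos3(id41) recv 85: fwd; pos4(id88) recv 41: drop; pos0(id42) recv 88: fwd
After round 1: 2 messages still in flight

Answer: 2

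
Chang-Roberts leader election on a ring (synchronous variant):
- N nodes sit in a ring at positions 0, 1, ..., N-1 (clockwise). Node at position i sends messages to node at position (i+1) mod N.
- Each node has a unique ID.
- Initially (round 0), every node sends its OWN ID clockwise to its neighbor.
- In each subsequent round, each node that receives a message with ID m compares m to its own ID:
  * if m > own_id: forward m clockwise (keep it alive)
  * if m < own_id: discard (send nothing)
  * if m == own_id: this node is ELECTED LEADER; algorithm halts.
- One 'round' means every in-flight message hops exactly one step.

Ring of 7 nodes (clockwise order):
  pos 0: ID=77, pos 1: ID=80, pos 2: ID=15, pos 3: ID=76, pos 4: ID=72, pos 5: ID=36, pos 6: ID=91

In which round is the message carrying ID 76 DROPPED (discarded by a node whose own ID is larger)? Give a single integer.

Answer: 3

Derivation:
Round 1: pos1(id80) recv 77: drop; pos2(id15) recv 80: fwd; pos3(id76) recv 15: drop; pos4(id72) recv 76: fwd; pos5(id36) recv 72: fwd; pos6(id91) recv 36: drop; pos0(id77) recv 91: fwd
Round 2: pos3(id76) recv 80: fwd; pos5(id36) recv 76: fwd; pos6(id91) recv 72: drop; pos1(id80) recv 91: fwd
Round 3: pos4(id72) recv 80: fwd; pos6(id91) recv 76: drop; pos2(id15) recv 91: fwd
Round 4: pos5(id36) recv 80: fwd; pos3(id76) recv 91: fwd
Round 5: pos6(id91) recv 80: drop; pos4(id72) recv 91: fwd
Round 6: pos5(id36) recv 91: fwd
Round 7: pos6(id91) recv 91: ELECTED
Message ID 76 originates at pos 3; dropped at pos 6 in round 3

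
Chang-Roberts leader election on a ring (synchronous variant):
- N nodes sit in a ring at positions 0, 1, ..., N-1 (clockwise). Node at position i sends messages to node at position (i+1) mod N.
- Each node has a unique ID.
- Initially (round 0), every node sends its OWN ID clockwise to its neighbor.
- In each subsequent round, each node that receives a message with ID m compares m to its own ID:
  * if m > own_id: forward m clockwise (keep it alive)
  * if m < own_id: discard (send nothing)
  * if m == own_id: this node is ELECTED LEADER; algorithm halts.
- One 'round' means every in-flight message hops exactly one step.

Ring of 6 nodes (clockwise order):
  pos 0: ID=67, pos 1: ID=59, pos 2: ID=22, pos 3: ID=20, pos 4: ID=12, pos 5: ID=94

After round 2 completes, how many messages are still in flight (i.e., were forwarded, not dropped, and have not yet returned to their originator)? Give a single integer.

Answer: 4

Derivation:
Round 1: pos1(id59) recv 67: fwd; pos2(id22) recv 59: fwd; pos3(id20) recv 22: fwd; pos4(id12) recv 20: fwd; pos5(id94) recv 12: drop; pos0(id67) recv 94: fwd
Round 2: pos2(id22) recv 67: fwd; pos3(id20) recv 59: fwd; pos4(id12) recv 22: fwd; pos5(id94) recv 20: drop; pos1(id59) recv 94: fwd
After round 2: 4 messages still in flight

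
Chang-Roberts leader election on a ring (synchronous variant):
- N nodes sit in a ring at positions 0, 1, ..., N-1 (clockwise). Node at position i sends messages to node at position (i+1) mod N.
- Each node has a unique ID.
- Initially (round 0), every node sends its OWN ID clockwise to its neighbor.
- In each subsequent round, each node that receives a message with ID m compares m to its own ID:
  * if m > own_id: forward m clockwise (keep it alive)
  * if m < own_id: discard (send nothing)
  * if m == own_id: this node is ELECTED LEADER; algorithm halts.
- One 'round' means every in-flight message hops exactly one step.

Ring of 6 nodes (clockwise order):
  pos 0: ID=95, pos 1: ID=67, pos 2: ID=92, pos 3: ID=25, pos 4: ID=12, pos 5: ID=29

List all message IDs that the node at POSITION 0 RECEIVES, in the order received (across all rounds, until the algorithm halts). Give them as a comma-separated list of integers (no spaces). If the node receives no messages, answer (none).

Answer: 29,92,95

Derivation:
Round 1: pos1(id67) recv 95: fwd; pos2(id92) recv 67: drop; pos3(id25) recv 92: fwd; pos4(id12) recv 25: fwd; pos5(id29) recv 12: drop; pos0(id95) recv 29: drop
Round 2: pos2(id92) recv 95: fwd; pos4(id12) recv 92: fwd; pos5(id29) recv 25: drop
Round 3: pos3(id25) recv 95: fwd; pos5(id29) recv 92: fwd
Round 4: pos4(id12) recv 95: fwd; pos0(id95) recv 92: drop
Round 5: pos5(id29) recv 95: fwd
Round 6: pos0(id95) recv 95: ELECTED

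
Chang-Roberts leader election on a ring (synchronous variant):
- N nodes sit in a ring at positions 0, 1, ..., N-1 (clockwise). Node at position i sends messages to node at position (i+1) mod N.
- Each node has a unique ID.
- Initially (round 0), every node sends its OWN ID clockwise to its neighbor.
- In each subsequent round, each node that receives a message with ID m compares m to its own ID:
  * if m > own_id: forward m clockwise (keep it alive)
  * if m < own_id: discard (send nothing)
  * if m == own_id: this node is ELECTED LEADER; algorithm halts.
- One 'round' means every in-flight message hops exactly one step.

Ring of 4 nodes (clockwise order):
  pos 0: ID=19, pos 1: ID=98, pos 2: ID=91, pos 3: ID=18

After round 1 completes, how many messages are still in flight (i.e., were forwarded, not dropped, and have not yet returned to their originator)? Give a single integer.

Answer: 2

Derivation:
Round 1: pos1(id98) recv 19: drop; pos2(id91) recv 98: fwd; pos3(id18) recv 91: fwd; pos0(id19) recv 18: drop
After round 1: 2 messages still in flight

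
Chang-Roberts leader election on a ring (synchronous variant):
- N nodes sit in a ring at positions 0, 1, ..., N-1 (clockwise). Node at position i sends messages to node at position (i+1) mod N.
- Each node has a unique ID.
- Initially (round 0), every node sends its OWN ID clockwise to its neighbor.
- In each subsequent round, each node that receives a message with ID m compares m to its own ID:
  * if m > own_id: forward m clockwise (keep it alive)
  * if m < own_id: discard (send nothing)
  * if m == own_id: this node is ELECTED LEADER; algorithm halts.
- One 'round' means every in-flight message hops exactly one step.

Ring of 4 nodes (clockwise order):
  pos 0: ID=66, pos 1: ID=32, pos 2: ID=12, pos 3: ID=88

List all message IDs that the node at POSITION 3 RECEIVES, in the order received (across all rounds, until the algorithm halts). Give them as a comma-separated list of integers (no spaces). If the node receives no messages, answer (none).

Round 1: pos1(id32) recv 66: fwd; pos2(id12) recv 32: fwd; pos3(id88) recv 12: drop; pos0(id66) recv 88: fwd
Round 2: pos2(id12) recv 66: fwd; pos3(id88) recv 32: drop; pos1(id32) recv 88: fwd
Round 3: pos3(id88) recv 66: drop; pos2(id12) recv 88: fwd
Round 4: pos3(id88) recv 88: ELECTED

Answer: 12,32,66,88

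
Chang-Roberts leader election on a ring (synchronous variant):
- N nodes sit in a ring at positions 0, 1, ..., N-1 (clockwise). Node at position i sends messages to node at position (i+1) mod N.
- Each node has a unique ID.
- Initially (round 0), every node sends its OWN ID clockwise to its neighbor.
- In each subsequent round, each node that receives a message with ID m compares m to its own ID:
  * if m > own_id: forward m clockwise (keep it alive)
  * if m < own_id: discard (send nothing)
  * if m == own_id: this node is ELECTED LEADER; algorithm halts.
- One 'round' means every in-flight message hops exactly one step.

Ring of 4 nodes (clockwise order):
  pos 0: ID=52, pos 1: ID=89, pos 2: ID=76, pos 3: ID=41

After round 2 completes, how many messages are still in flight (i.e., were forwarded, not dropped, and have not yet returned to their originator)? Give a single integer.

Round 1: pos1(id89) recv 52: drop; pos2(id76) recv 89: fwd; pos3(id41) recv 76: fwd; pos0(id52) recv 41: drop
Round 2: pos3(id41) recv 89: fwd; pos0(id52) recv 76: fwd
After round 2: 2 messages still in flight

Answer: 2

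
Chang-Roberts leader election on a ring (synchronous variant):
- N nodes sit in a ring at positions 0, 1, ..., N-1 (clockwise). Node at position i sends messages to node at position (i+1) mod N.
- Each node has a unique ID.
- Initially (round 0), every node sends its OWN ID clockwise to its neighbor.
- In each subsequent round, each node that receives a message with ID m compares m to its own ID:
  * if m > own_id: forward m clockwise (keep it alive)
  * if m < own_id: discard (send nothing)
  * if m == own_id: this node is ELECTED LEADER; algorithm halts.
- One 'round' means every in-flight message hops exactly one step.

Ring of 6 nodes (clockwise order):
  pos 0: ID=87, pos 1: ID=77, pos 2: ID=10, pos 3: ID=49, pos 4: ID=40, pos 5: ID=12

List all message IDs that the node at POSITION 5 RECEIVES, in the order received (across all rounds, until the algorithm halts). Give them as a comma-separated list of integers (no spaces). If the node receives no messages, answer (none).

Round 1: pos1(id77) recv 87: fwd; pos2(id10) recv 77: fwd; pos3(id49) recv 10: drop; pos4(id40) recv 49: fwd; pos5(id12) recv 40: fwd; pos0(id87) recv 12: drop
Round 2: pos2(id10) recv 87: fwd; pos3(id49) recv 77: fwd; pos5(id12) recv 49: fwd; pos0(id87) recv 40: drop
Round 3: pos3(id49) recv 87: fwd; pos4(id40) recv 77: fwd; pos0(id87) recv 49: drop
Round 4: pos4(id40) recv 87: fwd; pos5(id12) recv 77: fwd
Round 5: pos5(id12) recv 87: fwd; pos0(id87) recv 77: drop
Round 6: pos0(id87) recv 87: ELECTED

Answer: 40,49,77,87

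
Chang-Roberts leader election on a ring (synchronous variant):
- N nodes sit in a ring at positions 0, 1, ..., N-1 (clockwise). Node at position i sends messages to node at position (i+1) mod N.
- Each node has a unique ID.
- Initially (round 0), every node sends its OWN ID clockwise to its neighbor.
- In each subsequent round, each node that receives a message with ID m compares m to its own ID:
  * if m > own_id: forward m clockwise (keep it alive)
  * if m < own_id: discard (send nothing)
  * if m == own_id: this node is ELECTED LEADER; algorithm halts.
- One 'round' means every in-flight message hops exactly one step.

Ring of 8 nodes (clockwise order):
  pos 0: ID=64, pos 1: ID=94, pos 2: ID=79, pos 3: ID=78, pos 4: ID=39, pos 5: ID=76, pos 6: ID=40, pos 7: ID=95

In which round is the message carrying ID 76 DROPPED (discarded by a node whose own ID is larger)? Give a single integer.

Answer: 2

Derivation:
Round 1: pos1(id94) recv 64: drop; pos2(id79) recv 94: fwd; pos3(id78) recv 79: fwd; pos4(id39) recv 78: fwd; pos5(id76) recv 39: drop; pos6(id40) recv 76: fwd; pos7(id95) recv 40: drop; pos0(id64) recv 95: fwd
Round 2: pos3(id78) recv 94: fwd; pos4(id39) recv 79: fwd; pos5(id76) recv 78: fwd; pos7(id95) recv 76: drop; pos1(id94) recv 95: fwd
Round 3: pos4(id39) recv 94: fwd; pos5(id76) recv 79: fwd; pos6(id40) recv 78: fwd; pos2(id79) recv 95: fwd
Round 4: pos5(id76) recv 94: fwd; pos6(id40) recv 79: fwd; pos7(id95) recv 78: drop; pos3(id78) recv 95: fwd
Round 5: pos6(id40) recv 94: fwd; pos7(id95) recv 79: drop; pos4(id39) recv 95: fwd
Round 6: pos7(id95) recv 94: drop; pos5(id76) recv 95: fwd
Round 7: pos6(id40) recv 95: fwd
Round 8: pos7(id95) recv 95: ELECTED
Message ID 76 originates at pos 5; dropped at pos 7 in round 2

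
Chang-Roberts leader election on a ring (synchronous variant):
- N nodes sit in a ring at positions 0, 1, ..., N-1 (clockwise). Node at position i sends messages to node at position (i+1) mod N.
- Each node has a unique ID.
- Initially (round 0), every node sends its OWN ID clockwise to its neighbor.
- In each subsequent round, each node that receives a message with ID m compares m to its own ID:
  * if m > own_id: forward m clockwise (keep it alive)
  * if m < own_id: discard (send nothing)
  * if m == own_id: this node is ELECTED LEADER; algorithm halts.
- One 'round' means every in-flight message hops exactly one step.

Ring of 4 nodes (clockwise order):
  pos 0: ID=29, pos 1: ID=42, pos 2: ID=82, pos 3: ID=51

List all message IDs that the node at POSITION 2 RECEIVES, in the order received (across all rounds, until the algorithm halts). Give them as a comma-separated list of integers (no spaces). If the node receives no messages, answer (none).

Answer: 42,51,82

Derivation:
Round 1: pos1(id42) recv 29: drop; pos2(id82) recv 42: drop; pos3(id51) recv 82: fwd; pos0(id29) recv 51: fwd
Round 2: pos0(id29) recv 82: fwd; pos1(id42) recv 51: fwd
Round 3: pos1(id42) recv 82: fwd; pos2(id82) recv 51: drop
Round 4: pos2(id82) recv 82: ELECTED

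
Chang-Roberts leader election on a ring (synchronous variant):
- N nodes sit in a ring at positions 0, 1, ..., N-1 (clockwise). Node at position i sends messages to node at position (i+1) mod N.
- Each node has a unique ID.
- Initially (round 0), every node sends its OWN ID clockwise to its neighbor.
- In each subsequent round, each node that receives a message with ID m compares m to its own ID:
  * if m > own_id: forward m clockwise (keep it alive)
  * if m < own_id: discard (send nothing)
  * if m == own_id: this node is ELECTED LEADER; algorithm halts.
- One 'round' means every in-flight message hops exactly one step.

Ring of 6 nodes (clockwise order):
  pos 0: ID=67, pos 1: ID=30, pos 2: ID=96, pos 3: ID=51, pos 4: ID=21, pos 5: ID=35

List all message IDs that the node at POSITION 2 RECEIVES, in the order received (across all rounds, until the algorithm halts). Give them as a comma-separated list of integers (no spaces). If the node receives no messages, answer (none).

Answer: 30,67,96

Derivation:
Round 1: pos1(id30) recv 67: fwd; pos2(id96) recv 30: drop; pos3(id51) recv 96: fwd; pos4(id21) recv 51: fwd; pos5(id35) recv 21: drop; pos0(id67) recv 35: drop
Round 2: pos2(id96) recv 67: drop; pos4(id21) recv 96: fwd; pos5(id35) recv 51: fwd
Round 3: pos5(id35) recv 96: fwd; pos0(id67) recv 51: drop
Round 4: pos0(id67) recv 96: fwd
Round 5: pos1(id30) recv 96: fwd
Round 6: pos2(id96) recv 96: ELECTED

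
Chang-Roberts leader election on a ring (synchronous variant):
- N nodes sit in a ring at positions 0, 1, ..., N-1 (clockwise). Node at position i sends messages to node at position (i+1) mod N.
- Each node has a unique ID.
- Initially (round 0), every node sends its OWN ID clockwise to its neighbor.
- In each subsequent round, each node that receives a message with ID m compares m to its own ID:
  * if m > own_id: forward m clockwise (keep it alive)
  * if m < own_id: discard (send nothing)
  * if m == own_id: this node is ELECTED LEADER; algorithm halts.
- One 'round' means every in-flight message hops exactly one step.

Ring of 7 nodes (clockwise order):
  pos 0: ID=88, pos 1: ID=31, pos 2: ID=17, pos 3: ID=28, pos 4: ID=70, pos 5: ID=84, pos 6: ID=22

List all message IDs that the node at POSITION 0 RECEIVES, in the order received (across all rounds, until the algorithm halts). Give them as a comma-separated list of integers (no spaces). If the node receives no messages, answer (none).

Round 1: pos1(id31) recv 88: fwd; pos2(id17) recv 31: fwd; pos3(id28) recv 17: drop; pos4(id70) recv 28: drop; pos5(id84) recv 70: drop; pos6(id22) recv 84: fwd; pos0(id88) recv 22: drop
Round 2: pos2(id17) recv 88: fwd; pos3(id28) recv 31: fwd; pos0(id88) recv 84: drop
Round 3: pos3(id28) recv 88: fwd; pos4(id70) recv 31: drop
Round 4: pos4(id70) recv 88: fwd
Round 5: pos5(id84) recv 88: fwd
Round 6: pos6(id22) recv 88: fwd
Round 7: pos0(id88) recv 88: ELECTED

Answer: 22,84,88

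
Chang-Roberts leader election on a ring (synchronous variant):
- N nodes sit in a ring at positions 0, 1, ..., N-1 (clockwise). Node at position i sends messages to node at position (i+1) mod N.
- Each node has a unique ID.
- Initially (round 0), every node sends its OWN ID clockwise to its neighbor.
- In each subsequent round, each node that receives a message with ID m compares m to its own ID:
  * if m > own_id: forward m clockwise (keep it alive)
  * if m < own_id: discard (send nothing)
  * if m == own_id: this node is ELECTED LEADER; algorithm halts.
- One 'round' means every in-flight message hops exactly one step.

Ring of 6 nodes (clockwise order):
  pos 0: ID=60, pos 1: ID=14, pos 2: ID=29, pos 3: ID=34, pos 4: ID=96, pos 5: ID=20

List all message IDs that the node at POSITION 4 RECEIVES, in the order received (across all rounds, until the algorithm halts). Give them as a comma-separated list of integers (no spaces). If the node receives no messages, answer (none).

Round 1: pos1(id14) recv 60: fwd; pos2(id29) recv 14: drop; pos3(id34) recv 29: drop; pos4(id96) recv 34: drop; pos5(id20) recv 96: fwd; pos0(id60) recv 20: drop
Round 2: pos2(id29) recv 60: fwd; pos0(id60) recv 96: fwd
Round 3: pos3(id34) recv 60: fwd; pos1(id14) recv 96: fwd
Round 4: pos4(id96) recv 60: drop; pos2(id29) recv 96: fwd
Round 5: pos3(id34) recv 96: fwd
Round 6: pos4(id96) recv 96: ELECTED

Answer: 34,60,96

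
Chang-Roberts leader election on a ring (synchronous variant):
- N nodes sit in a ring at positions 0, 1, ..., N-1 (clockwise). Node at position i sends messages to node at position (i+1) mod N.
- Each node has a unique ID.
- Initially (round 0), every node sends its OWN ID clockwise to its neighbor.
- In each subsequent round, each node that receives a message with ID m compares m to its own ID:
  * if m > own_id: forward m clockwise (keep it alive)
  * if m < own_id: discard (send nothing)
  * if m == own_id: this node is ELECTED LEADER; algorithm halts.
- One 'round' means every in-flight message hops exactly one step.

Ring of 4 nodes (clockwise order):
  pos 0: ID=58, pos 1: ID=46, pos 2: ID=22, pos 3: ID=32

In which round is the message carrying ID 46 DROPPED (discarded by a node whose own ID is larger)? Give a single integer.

Answer: 3

Derivation:
Round 1: pos1(id46) recv 58: fwd; pos2(id22) recv 46: fwd; pos3(id32) recv 22: drop; pos0(id58) recv 32: drop
Round 2: pos2(id22) recv 58: fwd; pos3(id32) recv 46: fwd
Round 3: pos3(id32) recv 58: fwd; pos0(id58) recv 46: drop
Round 4: pos0(id58) recv 58: ELECTED
Message ID 46 originates at pos 1; dropped at pos 0 in round 3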